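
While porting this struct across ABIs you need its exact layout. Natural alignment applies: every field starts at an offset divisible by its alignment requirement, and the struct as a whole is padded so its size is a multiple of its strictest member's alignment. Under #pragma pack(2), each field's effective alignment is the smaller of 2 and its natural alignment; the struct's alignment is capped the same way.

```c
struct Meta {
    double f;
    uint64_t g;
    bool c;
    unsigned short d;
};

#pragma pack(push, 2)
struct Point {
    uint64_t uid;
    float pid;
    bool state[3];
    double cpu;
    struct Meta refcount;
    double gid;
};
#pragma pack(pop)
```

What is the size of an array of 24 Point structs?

1344

Meta: 0..8  f  (8B, 8-aligned); 8..16  g  (8B, 8-aligned); 16..17  c  (1B, 1-aligned); 17..18  -- padding (1B); 18..20  d  (2B, 2-aligned); 20..24  -- tail padding (4B); sizeof = 24, alignof = 8
0..8  uid  (8B, 2-aligned)
8..12  pid  (4B, 2-aligned)
12..15  state  (3B, 1-aligned)
15..16  -- padding (1B)
16..24  cpu  (8B, 2-aligned)
24..48  refcount  (24B, 2-aligned)
48..56  gid  (8B, 2-aligned)
sizeof = 56, alignof = 2
array of 24: 24 × 56 = 1344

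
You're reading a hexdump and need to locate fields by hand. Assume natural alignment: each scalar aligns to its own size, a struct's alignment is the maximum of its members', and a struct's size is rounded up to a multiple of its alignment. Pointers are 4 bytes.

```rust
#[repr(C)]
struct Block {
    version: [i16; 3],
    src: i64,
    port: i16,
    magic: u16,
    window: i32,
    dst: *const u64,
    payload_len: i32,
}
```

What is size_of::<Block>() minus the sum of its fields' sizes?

0..6  version  (6B, 2-aligned)
6..8  -- padding (2B)
8..16  src  (8B, 8-aligned)
16..18  port  (2B, 2-aligned)
18..20  magic  (2B, 2-aligned)
20..24  window  (4B, 4-aligned)
24..28  dst  (4B, 4-aligned)
28..32  payload_len  (4B, 4-aligned)
sizeof = 32, alignof = 8
data bytes 30, size 32 → padding 2

2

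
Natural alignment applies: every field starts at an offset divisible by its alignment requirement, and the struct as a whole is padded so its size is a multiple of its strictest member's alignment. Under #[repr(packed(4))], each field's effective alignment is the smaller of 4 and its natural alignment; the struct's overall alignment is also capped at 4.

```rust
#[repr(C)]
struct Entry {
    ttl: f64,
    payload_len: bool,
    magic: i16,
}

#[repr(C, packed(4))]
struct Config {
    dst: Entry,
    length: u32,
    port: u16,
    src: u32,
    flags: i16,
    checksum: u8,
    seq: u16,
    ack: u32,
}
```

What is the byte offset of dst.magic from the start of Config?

Entry: @0: ttl [8B, align 8] → 8; @8: payload_len [1B, align 1] → 9; +1 pad (align 2); @10: magic [2B, align 2] → 12; +4 tail pad (align 8); size 16, align 8
@0: dst [16B, align 4] → 16
within Entry: magic at 10
0 + 10 = 10

10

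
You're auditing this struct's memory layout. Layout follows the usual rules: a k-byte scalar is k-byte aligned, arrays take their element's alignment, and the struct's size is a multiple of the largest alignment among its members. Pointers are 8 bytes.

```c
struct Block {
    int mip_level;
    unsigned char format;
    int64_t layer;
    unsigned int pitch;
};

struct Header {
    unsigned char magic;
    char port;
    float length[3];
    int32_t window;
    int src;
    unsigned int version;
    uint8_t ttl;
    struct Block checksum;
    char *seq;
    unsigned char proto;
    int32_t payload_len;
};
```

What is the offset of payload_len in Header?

Block: mip_level at 0 (size 4, align 4) → ends 4; format at 4 (size 1, align 1) → ends 5; pad 3 to align 8 for layer; layer at 8 (size 8, align 8) → ends 16; pitch at 16 (size 4, align 4) → ends 20; tail pad 4 to reach multiple of 8; total 24 bytes, alignment 8
magic at 0 (size 1, align 1) → ends 1
port at 1 (size 1, align 1) → ends 2
pad 2 to align 4 for length
length at 4 (size 12, align 4) → ends 16
window at 16 (size 4, align 4) → ends 20
src at 20 (size 4, align 4) → ends 24
version at 24 (size 4, align 4) → ends 28
ttl at 28 (size 1, align 1) → ends 29
pad 3 to align 8 for checksum
checksum at 32 (size 24, align 8) → ends 56
seq at 56 (size 8, align 8) → ends 64
proto at 64 (size 1, align 1) → ends 65
pad 3 to align 4 for payload_len
payload_len at 68 (size 4, align 4) → ends 72

68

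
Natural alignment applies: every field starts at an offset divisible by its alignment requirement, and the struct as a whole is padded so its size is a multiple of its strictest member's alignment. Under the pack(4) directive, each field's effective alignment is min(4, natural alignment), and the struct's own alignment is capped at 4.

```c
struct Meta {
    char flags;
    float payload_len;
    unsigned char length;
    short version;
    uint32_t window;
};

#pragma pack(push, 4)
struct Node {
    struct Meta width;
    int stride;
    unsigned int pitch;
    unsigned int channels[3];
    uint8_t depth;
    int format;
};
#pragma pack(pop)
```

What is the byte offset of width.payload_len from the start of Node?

4

Meta: @0: flags [1B, align 1] → 1; +3 pad (align 4); @4: payload_len [4B, align 4] → 8; @8: length [1B, align 1] → 9; +1 pad (align 2); @10: version [2B, align 2] → 12; @12: window [4B, align 4] → 16; size 16, align 4
@0: width [16B, align 4] → 16
within Meta: payload_len at 4
0 + 4 = 4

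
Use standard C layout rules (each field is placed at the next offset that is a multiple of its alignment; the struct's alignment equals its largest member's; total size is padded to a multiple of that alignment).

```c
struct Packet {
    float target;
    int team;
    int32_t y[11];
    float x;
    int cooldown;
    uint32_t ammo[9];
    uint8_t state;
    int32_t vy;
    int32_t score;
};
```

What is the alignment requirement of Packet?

member alignments: target=4, team=4, y=4, x=4, cooldown=4, ammo=4, state=1, vy=4, score=4
max = 4

4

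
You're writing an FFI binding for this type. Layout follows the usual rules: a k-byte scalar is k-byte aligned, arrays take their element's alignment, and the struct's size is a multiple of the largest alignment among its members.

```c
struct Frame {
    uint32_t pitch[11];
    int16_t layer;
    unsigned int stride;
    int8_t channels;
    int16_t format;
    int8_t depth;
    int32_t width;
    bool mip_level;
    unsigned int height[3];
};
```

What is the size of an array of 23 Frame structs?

1840

pitch at 0 (size 44, align 4) → ends 44
layer at 44 (size 2, align 2) → ends 46
pad 2 to align 4 for stride
stride at 48 (size 4, align 4) → ends 52
channels at 52 (size 1, align 1) → ends 53
pad 1 to align 2 for format
format at 54 (size 2, align 2) → ends 56
depth at 56 (size 1, align 1) → ends 57
pad 3 to align 4 for width
width at 60 (size 4, align 4) → ends 64
mip_level at 64 (size 1, align 1) → ends 65
pad 3 to align 4 for height
height at 68 (size 12, align 4) → ends 80
total 80 bytes, alignment 4
array of 23: 23 × 80 = 1840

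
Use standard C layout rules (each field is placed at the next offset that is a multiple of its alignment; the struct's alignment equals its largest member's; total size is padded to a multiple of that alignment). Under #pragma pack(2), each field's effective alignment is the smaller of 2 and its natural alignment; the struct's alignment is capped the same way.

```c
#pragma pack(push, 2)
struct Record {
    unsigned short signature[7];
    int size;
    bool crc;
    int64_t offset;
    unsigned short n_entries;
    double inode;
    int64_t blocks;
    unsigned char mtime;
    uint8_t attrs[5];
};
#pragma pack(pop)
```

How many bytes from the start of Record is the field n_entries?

28

0..14  signature  (14B, 2-aligned)
14..18  size  (4B, 2-aligned)
18..19  crc  (1B, 1-aligned)
19..20  -- padding (1B)
20..28  offset  (8B, 2-aligned)
28..30  n_entries  (2B, 2-aligned)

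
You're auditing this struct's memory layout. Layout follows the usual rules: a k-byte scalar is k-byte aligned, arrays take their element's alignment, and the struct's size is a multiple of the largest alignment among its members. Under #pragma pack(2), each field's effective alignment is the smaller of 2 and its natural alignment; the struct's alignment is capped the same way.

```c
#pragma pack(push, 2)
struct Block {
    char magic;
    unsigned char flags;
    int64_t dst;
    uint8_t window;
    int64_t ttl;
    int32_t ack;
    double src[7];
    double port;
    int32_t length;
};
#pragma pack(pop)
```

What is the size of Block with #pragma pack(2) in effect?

92

@0: magic [1B, align 1] → 1
@1: flags [1B, align 1] → 2
@2: dst [8B, align 2] → 10
@10: window [1B, align 1] → 11
+1 pad (align 2)
@12: ttl [8B, align 2] → 20
@20: ack [4B, align 2] → 24
@24: src [56B, align 2] → 80
@80: port [8B, align 2] → 88
@88: length [4B, align 2] → 92
size 92, align 2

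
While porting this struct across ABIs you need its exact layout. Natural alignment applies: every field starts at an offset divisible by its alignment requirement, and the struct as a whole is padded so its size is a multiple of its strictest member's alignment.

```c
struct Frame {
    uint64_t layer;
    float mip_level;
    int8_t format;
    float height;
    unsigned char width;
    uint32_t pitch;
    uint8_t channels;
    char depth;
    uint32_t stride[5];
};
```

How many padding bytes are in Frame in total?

@0: layer [8B, align 8] → 8
@8: mip_level [4B, align 4] → 12
@12: format [1B, align 1] → 13
+3 pad (align 4)
@16: height [4B, align 4] → 20
@20: width [1B, align 1] → 21
+3 pad (align 4)
@24: pitch [4B, align 4] → 28
@28: channels [1B, align 1] → 29
@29: depth [1B, align 1] → 30
+2 pad (align 4)
@32: stride [20B, align 4] → 52
+4 tail pad (align 8)
size 56, align 8
data bytes 44, size 56 → padding 12

12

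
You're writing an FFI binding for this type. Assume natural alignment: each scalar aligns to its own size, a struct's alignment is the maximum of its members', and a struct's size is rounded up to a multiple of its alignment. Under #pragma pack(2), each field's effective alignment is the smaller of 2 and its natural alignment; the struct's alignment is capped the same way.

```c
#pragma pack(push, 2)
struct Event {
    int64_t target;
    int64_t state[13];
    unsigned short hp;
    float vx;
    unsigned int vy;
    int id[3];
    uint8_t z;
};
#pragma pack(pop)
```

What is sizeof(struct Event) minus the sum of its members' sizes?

1

0..8  target  (8B, 2-aligned)
8..112  state  (104B, 2-aligned)
112..114  hp  (2B, 2-aligned)
114..118  vx  (4B, 2-aligned)
118..122  vy  (4B, 2-aligned)
122..134  id  (12B, 2-aligned)
134..135  z  (1B, 1-aligned)
135..136  -- tail padding (1B)
sizeof = 136, alignof = 2
data bytes 135, size 136 → padding 1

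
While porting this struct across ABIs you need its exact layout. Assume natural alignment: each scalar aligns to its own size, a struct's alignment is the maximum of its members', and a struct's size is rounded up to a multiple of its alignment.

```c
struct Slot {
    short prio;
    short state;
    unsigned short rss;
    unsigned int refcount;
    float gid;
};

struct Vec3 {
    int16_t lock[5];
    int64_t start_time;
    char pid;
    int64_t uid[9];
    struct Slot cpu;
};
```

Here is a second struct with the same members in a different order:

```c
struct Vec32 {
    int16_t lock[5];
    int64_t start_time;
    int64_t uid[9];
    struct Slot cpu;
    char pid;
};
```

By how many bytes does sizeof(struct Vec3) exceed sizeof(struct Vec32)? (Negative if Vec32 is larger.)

0

Slot: prio at 0 (size 2, align 2) → ends 2; state at 2 (size 2, align 2) → ends 4; rss at 4 (size 2, align 2) → ends 6; pad 2 to align 4 for refcount; refcount at 8 (size 4, align 4) → ends 12; gid at 12 (size 4, align 4) → ends 16; total 16 bytes, alignment 4
lock at 0 (size 10, align 2) → ends 10
pad 6 to align 8 for start_time
start_time at 16 (size 8, align 8) → ends 24
pid at 24 (size 1, align 1) → ends 25
pad 7 to align 8 for uid
uid at 32 (size 72, align 8) → ends 104
cpu at 104 (size 16, align 4) → ends 120
total 120 bytes, alignment 8
— Vec32 —
lock at 0 (size 10, align 2) → ends 10
pad 6 to align 8 for start_time
start_time at 16 (size 8, align 8) → ends 24
uid at 24 (size 72, align 8) → ends 96
cpu at 96 (size 16, align 4) → ends 112
pid at 112 (size 1, align 1) → ends 113
tail pad 7 to reach multiple of 8
total 120 bytes, alignment 8
120 − 120 = 0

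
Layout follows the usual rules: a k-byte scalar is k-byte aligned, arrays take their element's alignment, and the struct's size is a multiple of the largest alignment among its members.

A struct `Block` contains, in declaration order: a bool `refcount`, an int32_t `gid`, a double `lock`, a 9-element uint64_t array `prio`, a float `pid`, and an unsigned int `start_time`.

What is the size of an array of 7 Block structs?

672

@0: refcount [1B, align 1] → 1
+3 pad (align 4)
@4: gid [4B, align 4] → 8
@8: lock [8B, align 8] → 16
@16: prio [72B, align 8] → 88
@88: pid [4B, align 4] → 92
@92: start_time [4B, align 4] → 96
size 96, align 8
array of 7: 7 × 96 = 672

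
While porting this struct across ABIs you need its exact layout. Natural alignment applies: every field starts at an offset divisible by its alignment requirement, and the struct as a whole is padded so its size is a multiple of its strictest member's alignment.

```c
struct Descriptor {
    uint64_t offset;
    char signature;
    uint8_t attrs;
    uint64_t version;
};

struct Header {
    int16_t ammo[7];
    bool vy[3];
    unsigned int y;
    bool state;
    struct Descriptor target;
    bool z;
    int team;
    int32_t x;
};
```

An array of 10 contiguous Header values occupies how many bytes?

720

Descriptor: 0..8  offset  (8B, 8-aligned); 8..9  signature  (1B, 1-aligned); 9..10  attrs  (1B, 1-aligned); 10..16  -- padding (6B); 16..24  version  (8B, 8-aligned); sizeof = 24, alignof = 8
0..14  ammo  (14B, 2-aligned)
14..17  vy  (3B, 1-aligned)
17..20  -- padding (3B)
20..24  y  (4B, 4-aligned)
24..25  state  (1B, 1-aligned)
25..32  -- padding (7B)
32..56  target  (24B, 8-aligned)
56..57  z  (1B, 1-aligned)
57..60  -- padding (3B)
60..64  team  (4B, 4-aligned)
64..68  x  (4B, 4-aligned)
68..72  -- tail padding (4B)
sizeof = 72, alignof = 8
array of 10: 10 × 72 = 720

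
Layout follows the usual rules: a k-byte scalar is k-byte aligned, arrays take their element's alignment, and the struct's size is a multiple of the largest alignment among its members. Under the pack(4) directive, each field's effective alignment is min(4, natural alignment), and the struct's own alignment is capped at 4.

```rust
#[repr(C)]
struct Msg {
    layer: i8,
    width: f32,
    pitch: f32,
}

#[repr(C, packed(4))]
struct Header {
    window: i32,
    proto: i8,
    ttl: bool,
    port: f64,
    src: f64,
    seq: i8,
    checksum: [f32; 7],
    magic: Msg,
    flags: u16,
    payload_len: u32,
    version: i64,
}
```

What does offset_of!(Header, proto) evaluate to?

Msg: 0..1  layer  (1B, 1-aligned); 1..4  -- padding (3B); 4..8  width  (4B, 4-aligned); 8..12  pitch  (4B, 4-aligned); sizeof = 12, alignof = 4
0..4  window  (4B, 4-aligned)
4..5  proto  (1B, 1-aligned)

4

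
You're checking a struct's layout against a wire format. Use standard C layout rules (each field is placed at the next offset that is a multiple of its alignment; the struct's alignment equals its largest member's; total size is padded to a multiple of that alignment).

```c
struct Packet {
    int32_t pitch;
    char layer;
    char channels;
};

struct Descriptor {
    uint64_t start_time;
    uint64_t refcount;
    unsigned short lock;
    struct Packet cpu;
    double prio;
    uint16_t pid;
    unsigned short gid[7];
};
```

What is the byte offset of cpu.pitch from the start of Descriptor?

20

Packet: pitch at 0 (size 4, align 4) → ends 4; layer at 4 (size 1, align 1) → ends 5; channels at 5 (size 1, align 1) → ends 6; tail pad 2 to reach multiple of 4; total 8 bytes, alignment 4
start_time at 0 (size 8, align 8) → ends 8
refcount at 8 (size 8, align 8) → ends 16
lock at 16 (size 2, align 2) → ends 18
pad 2 to align 4 for cpu
cpu at 20 (size 8, align 4) → ends 28
within Packet: pitch at 0
20 + 0 = 20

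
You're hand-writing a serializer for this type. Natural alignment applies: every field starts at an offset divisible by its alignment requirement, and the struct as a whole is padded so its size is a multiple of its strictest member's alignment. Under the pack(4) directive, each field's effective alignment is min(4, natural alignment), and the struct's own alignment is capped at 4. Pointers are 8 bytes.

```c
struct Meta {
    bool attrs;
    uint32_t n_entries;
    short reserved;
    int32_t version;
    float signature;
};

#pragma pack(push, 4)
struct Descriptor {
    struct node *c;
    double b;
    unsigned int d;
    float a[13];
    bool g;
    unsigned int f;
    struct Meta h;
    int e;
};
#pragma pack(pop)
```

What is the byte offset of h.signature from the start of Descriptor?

96

Meta: attrs at 0 (size 1, align 1) → ends 1; pad 3 to align 4 for n_entries; n_entries at 4 (size 4, align 4) → ends 8; reserved at 8 (size 2, align 2) → ends 10; pad 2 to align 4 for version; version at 12 (size 4, align 4) → ends 16; signature at 16 (size 4, align 4) → ends 20; total 20 bytes, alignment 4
c at 0 (size 8, align 4) → ends 8
b at 8 (size 8, align 4) → ends 16
d at 16 (size 4, align 4) → ends 20
a at 20 (size 52, align 4) → ends 72
g at 72 (size 1, align 1) → ends 73
pad 3 to align 4 for f
f at 76 (size 4, align 4) → ends 80
h at 80 (size 20, align 4) → ends 100
within Meta: signature at 16
80 + 16 = 96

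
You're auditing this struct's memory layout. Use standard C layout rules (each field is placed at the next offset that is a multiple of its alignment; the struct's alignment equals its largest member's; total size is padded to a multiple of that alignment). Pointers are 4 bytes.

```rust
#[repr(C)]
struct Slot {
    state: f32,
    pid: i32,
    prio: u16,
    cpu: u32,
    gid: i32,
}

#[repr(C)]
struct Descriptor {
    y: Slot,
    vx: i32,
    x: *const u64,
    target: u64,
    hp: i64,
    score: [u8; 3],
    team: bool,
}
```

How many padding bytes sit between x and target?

Slot: state at 0 (size 4, align 4) → ends 4; pid at 4 (size 4, align 4) → ends 8; prio at 8 (size 2, align 2) → ends 10; pad 2 to align 4 for cpu; cpu at 12 (size 4, align 4) → ends 16; gid at 16 (size 4, align 4) → ends 20; total 20 bytes, alignment 4
y at 0 (size 20, align 4) → ends 20
vx at 20 (size 4, align 4) → ends 24
x at 24 (size 4, align 4) → ends 28
pad 4 to align 8 for target
target at 32 (size 8, align 8) → ends 40

4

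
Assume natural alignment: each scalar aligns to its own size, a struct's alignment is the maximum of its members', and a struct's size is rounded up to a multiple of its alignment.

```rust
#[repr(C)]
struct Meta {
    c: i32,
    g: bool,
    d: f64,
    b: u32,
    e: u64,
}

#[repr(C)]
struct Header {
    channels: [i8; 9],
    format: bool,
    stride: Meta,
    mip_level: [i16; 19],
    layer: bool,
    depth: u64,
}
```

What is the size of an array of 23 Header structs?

2208

Meta: c at 0 (size 4, align 4) → ends 4; g at 4 (size 1, align 1) → ends 5; pad 3 to align 8 for d; d at 8 (size 8, align 8) → ends 16; b at 16 (size 4, align 4) → ends 20; pad 4 to align 8 for e; e at 24 (size 8, align 8) → ends 32; total 32 bytes, alignment 8
channels at 0 (size 9, align 1) → ends 9
format at 9 (size 1, align 1) → ends 10
pad 6 to align 8 for stride
stride at 16 (size 32, align 8) → ends 48
mip_level at 48 (size 38, align 2) → ends 86
layer at 86 (size 1, align 1) → ends 87
pad 1 to align 8 for depth
depth at 88 (size 8, align 8) → ends 96
total 96 bytes, alignment 8
array of 23: 23 × 96 = 2208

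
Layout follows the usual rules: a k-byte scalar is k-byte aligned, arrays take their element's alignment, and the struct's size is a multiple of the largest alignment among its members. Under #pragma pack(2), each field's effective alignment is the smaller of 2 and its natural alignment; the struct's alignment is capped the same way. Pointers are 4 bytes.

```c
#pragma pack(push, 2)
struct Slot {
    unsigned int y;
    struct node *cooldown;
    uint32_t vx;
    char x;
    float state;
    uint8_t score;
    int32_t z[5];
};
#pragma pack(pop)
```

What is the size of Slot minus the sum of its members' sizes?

0..4  y  (4B, 2-aligned)
4..8  cooldown  (4B, 2-aligned)
8..12  vx  (4B, 2-aligned)
12..13  x  (1B, 1-aligned)
13..14  -- padding (1B)
14..18  state  (4B, 2-aligned)
18..19  score  (1B, 1-aligned)
19..20  -- padding (1B)
20..40  z  (20B, 2-aligned)
sizeof = 40, alignof = 2
data bytes 38, size 40 → padding 2

2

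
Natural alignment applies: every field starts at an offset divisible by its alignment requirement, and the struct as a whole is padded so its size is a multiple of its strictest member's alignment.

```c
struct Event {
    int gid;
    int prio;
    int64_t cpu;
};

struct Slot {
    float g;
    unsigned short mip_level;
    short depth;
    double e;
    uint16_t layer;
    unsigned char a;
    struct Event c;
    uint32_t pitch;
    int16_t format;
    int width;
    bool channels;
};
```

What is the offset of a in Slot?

Event: @0: gid [4B, align 4] → 4; @4: prio [4B, align 4] → 8; @8: cpu [8B, align 8] → 16; size 16, align 8
@0: g [4B, align 4] → 4
@4: mip_level [2B, align 2] → 6
@6: depth [2B, align 2] → 8
@8: e [8B, align 8] → 16
@16: layer [2B, align 2] → 18
@18: a [1B, align 1] → 19

18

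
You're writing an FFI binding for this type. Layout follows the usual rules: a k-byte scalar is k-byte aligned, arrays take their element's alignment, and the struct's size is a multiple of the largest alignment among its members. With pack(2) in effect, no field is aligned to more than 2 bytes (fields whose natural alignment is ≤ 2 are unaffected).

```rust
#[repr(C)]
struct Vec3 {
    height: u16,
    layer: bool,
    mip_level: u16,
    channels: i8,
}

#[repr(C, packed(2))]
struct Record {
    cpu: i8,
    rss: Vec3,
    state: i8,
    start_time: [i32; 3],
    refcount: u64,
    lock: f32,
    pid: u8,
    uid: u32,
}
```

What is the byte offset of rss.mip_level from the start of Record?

6

Vec3: height at 0 (size 2, align 2) → ends 2; layer at 2 (size 1, align 1) → ends 3; pad 1 to align 2 for mip_level; mip_level at 4 (size 2, align 2) → ends 6; channels at 6 (size 1, align 1) → ends 7; tail pad 1 to reach multiple of 2; total 8 bytes, alignment 2
cpu at 0 (size 1, align 1) → ends 1
pad 1 to align 2 for rss
rss at 2 (size 8, align 2) → ends 10
within Vec3: mip_level at 4
2 + 4 = 6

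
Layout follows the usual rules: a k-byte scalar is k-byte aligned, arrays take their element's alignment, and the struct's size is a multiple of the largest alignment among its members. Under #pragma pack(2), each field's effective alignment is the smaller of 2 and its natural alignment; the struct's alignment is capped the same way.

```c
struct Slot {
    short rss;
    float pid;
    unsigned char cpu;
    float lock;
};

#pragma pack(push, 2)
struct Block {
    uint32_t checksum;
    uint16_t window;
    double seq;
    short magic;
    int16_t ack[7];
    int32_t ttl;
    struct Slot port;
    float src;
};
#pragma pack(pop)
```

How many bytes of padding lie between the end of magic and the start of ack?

0

Slot: 0..2  rss  (2B, 2-aligned); 2..4  -- padding (2B); 4..8  pid  (4B, 4-aligned); 8..9  cpu  (1B, 1-aligned); 9..12  -- padding (3B); 12..16  lock  (4B, 4-aligned); sizeof = 16, alignof = 4
0..4  checksum  (4B, 2-aligned)
4..6  window  (2B, 2-aligned)
6..14  seq  (8B, 2-aligned)
14..16  magic  (2B, 2-aligned)
16..30  ack  (14B, 2-aligned)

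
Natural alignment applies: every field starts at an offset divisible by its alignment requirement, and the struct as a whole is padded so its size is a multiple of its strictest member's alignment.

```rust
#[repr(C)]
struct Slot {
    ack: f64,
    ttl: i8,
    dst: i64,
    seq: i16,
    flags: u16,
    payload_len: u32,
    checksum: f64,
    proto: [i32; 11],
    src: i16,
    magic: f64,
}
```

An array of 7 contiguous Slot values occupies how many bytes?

0..8  ack  (8B, 8-aligned)
8..9  ttl  (1B, 1-aligned)
9..16  -- padding (7B)
16..24  dst  (8B, 8-aligned)
24..26  seq  (2B, 2-aligned)
26..28  flags  (2B, 2-aligned)
28..32  payload_len  (4B, 4-aligned)
32..40  checksum  (8B, 8-aligned)
40..84  proto  (44B, 4-aligned)
84..86  src  (2B, 2-aligned)
86..88  -- padding (2B)
88..96  magic  (8B, 8-aligned)
sizeof = 96, alignof = 8
array of 7: 7 × 96 = 672

672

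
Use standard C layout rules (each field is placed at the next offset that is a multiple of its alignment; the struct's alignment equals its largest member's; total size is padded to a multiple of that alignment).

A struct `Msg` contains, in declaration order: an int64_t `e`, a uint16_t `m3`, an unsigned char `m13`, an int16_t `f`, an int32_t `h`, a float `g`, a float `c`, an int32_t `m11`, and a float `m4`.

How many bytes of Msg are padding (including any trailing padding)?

0..8  e  (8B, 8-aligned)
8..10  m3  (2B, 2-aligned)
10..11  m13  (1B, 1-aligned)
11..12  -- padding (1B)
12..14  f  (2B, 2-aligned)
14..16  -- padding (2B)
16..20  h  (4B, 4-aligned)
20..24  g  (4B, 4-aligned)
24..28  c  (4B, 4-aligned)
28..32  m11  (4B, 4-aligned)
32..36  m4  (4B, 4-aligned)
36..40  -- tail padding (4B)
sizeof = 40, alignof = 8
data bytes 33, size 40 → padding 7

7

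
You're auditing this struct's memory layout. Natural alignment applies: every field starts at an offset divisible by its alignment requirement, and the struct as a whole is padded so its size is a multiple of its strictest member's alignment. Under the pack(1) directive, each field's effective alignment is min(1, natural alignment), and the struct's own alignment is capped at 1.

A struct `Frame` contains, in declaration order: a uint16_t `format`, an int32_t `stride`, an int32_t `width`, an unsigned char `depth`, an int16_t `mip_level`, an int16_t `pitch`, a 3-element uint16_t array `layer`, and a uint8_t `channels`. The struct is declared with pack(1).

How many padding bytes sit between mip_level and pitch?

@0: format [2B, align 1] → 2
@2: stride [4B, align 1] → 6
@6: width [4B, align 1] → 10
@10: depth [1B, align 1] → 11
@11: mip_level [2B, align 1] → 13
@13: pitch [2B, align 1] → 15

0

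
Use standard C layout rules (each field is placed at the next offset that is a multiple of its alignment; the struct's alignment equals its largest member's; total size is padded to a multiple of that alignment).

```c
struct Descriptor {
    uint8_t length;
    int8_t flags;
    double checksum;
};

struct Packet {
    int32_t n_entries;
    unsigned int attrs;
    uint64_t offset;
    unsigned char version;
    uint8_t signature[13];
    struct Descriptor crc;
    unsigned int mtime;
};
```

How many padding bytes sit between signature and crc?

2

Descriptor: length at 0 (size 1, align 1) → ends 1; flags at 1 (size 1, align 1) → ends 2; pad 6 to align 8 for checksum; checksum at 8 (size 8, align 8) → ends 16; total 16 bytes, alignment 8
n_entries at 0 (size 4, align 4) → ends 4
attrs at 4 (size 4, align 4) → ends 8
offset at 8 (size 8, align 8) → ends 16
version at 16 (size 1, align 1) → ends 17
signature at 17 (size 13, align 1) → ends 30
pad 2 to align 8 for crc
crc at 32 (size 16, align 8) → ends 48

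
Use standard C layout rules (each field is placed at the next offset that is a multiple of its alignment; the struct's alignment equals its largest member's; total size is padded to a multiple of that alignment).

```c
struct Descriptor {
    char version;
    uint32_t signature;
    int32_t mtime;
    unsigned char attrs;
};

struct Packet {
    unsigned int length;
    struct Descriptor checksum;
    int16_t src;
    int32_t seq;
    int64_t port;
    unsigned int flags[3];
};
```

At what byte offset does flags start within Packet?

40

Descriptor: @0: version [1B, align 1] → 1; +3 pad (align 4); @4: signature [4B, align 4] → 8; @8: mtime [4B, align 4] → 12; @12: attrs [1B, align 1] → 13; +3 tail pad (align 4); size 16, align 4
@0: length [4B, align 4] → 4
@4: checksum [16B, align 4] → 20
@20: src [2B, align 2] → 22
+2 pad (align 4)
@24: seq [4B, align 4] → 28
+4 pad (align 8)
@32: port [8B, align 8] → 40
@40: flags [12B, align 4] → 52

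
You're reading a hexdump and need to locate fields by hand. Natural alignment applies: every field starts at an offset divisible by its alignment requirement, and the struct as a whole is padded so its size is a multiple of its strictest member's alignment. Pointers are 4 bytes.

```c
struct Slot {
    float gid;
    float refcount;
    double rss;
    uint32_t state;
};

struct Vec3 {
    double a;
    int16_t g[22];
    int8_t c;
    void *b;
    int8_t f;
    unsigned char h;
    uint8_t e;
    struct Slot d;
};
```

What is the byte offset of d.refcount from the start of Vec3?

68

Slot: 0..4  gid  (4B, 4-aligned); 4..8  refcount  (4B, 4-aligned); 8..16  rss  (8B, 8-aligned); 16..20  state  (4B, 4-aligned); 20..24  -- tail padding (4B); sizeof = 24, alignof = 8
0..8  a  (8B, 8-aligned)
8..52  g  (44B, 2-aligned)
52..53  c  (1B, 1-aligned)
53..56  -- padding (3B)
56..60  b  (4B, 4-aligned)
60..61  f  (1B, 1-aligned)
61..62  h  (1B, 1-aligned)
62..63  e  (1B, 1-aligned)
63..64  -- padding (1B)
64..88  d  (24B, 8-aligned)
within Slot: refcount at 4
64 + 4 = 68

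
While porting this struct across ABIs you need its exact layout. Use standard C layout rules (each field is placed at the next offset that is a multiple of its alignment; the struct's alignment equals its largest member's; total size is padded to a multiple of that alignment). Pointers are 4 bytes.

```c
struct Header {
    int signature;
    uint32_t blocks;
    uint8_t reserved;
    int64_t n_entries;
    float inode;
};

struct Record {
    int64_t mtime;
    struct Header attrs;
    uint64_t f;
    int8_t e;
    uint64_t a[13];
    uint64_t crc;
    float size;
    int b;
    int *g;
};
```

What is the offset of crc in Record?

Header: 0..4  signature  (4B, 4-aligned); 4..8  blocks  (4B, 4-aligned); 8..9  reserved  (1B, 1-aligned); 9..16  -- padding (7B); 16..24  n_entries  (8B, 8-aligned); 24..28  inode  (4B, 4-aligned); 28..32  -- tail padding (4B); sizeof = 32, alignof = 8
0..8  mtime  (8B, 8-aligned)
8..40  attrs  (32B, 8-aligned)
40..48  f  (8B, 8-aligned)
48..49  e  (1B, 1-aligned)
49..56  -- padding (7B)
56..160  a  (104B, 8-aligned)
160..168  crc  (8B, 8-aligned)

160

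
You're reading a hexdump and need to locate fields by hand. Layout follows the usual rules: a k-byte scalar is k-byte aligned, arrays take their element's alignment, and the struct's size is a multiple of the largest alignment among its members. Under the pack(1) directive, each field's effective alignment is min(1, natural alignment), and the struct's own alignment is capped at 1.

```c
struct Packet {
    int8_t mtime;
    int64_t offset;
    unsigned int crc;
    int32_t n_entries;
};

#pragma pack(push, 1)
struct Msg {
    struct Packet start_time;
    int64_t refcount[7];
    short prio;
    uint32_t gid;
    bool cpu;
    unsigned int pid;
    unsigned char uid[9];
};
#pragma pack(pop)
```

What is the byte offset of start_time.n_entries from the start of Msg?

20

Packet: mtime at 0 (size 1, align 1) → ends 1; pad 7 to align 8 for offset; offset at 8 (size 8, align 8) → ends 16; crc at 16 (size 4, align 4) → ends 20; n_entries at 20 (size 4, align 4) → ends 24; total 24 bytes, alignment 8
start_time at 0 (size 24, align 1) → ends 24
within Packet: n_entries at 20
0 + 20 = 20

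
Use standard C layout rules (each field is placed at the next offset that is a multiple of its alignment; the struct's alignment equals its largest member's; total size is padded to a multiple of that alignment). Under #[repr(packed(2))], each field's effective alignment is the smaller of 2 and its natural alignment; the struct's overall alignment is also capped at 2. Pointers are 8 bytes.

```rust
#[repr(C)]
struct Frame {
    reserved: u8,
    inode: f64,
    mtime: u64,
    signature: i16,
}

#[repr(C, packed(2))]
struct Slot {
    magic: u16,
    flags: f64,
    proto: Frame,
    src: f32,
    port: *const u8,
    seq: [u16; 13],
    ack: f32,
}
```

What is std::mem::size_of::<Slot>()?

Frame: @0: reserved [1B, align 1] → 1; +7 pad (align 8); @8: inode [8B, align 8] → 16; @16: mtime [8B, align 8] → 24; @24: signature [2B, align 2] → 26; +6 tail pad (align 8); size 32, align 8
@0: magic [2B, align 2] → 2
@2: flags [8B, align 2] → 10
@10: proto [32B, align 2] → 42
@42: src [4B, align 2] → 46
@46: port [8B, align 2] → 54
@54: seq [26B, align 2] → 80
@80: ack [4B, align 2] → 84
size 84, align 2

84 bytes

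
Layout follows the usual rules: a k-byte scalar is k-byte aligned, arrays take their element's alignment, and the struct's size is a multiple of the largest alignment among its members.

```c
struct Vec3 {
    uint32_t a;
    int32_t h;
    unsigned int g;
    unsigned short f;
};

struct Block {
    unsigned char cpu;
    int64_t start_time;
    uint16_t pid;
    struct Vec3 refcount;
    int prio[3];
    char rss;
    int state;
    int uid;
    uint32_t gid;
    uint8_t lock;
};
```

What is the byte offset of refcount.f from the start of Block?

Vec3: 0..4  a  (4B, 4-aligned); 4..8  h  (4B, 4-aligned); 8..12  g  (4B, 4-aligned); 12..14  f  (2B, 2-aligned); 14..16  -- tail padding (2B); sizeof = 16, alignof = 4
0..1  cpu  (1B, 1-aligned)
1..8  -- padding (7B)
8..16  start_time  (8B, 8-aligned)
16..18  pid  (2B, 2-aligned)
18..20  -- padding (2B)
20..36  refcount  (16B, 4-aligned)
within Vec3: f at 12
20 + 12 = 32

32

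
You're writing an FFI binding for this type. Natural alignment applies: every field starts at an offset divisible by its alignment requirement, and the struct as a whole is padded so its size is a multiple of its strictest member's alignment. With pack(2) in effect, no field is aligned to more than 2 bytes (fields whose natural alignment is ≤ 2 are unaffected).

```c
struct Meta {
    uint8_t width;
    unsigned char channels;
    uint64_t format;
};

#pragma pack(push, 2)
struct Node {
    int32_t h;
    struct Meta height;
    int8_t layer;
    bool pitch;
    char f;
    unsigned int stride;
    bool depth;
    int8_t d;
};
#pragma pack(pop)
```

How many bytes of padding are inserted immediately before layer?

0

Meta: width at 0 (size 1, align 1) → ends 1; channels at 1 (size 1, align 1) → ends 2; pad 6 to align 8 for format; format at 8 (size 8, align 8) → ends 16; total 16 bytes, alignment 8
h at 0 (size 4, align 2) → ends 4
height at 4 (size 16, align 2) → ends 20
layer at 20 (size 1, align 1) → ends 21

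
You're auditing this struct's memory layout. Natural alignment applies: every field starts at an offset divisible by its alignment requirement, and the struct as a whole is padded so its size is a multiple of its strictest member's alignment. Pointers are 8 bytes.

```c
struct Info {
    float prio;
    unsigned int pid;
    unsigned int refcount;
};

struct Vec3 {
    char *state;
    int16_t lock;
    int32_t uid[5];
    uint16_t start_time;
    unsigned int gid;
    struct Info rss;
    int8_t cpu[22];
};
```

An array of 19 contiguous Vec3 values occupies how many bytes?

1520

Info: 0..4  prio  (4B, 4-aligned); 4..8  pid  (4B, 4-aligned); 8..12  refcount  (4B, 4-aligned); sizeof = 12, alignof = 4
0..8  state  (8B, 8-aligned)
8..10  lock  (2B, 2-aligned)
10..12  -- padding (2B)
12..32  uid  (20B, 4-aligned)
32..34  start_time  (2B, 2-aligned)
34..36  -- padding (2B)
36..40  gid  (4B, 4-aligned)
40..52  rss  (12B, 4-aligned)
52..74  cpu  (22B, 1-aligned)
74..80  -- tail padding (6B)
sizeof = 80, alignof = 8
array of 19: 19 × 80 = 1520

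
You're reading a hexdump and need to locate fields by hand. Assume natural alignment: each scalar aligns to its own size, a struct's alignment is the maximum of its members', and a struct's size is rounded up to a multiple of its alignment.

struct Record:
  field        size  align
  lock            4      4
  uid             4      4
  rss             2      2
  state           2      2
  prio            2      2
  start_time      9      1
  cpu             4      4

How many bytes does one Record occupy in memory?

28

@0: lock [4B, align 4] → 4
@4: uid [4B, align 4] → 8
@8: rss [2B, align 2] → 10
@10: state [2B, align 2] → 12
@12: prio [2B, align 2] → 14
@14: start_time [9B, align 1] → 23
+1 pad (align 4)
@24: cpu [4B, align 4] → 28
size 28, align 4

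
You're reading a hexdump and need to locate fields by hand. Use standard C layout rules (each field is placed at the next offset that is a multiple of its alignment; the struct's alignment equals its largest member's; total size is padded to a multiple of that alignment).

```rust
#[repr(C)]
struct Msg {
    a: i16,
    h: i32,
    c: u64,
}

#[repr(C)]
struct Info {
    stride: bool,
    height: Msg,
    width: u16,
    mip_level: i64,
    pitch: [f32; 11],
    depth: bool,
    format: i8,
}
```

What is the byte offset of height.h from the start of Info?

Msg: a at 0 (size 2, align 2) → ends 2; pad 2 to align 4 for h; h at 4 (size 4, align 4) → ends 8; c at 8 (size 8, align 8) → ends 16; total 16 bytes, alignment 8
stride at 0 (size 1, align 1) → ends 1
pad 7 to align 8 for height
height at 8 (size 16, align 8) → ends 24
within Msg: h at 4
8 + 4 = 12

12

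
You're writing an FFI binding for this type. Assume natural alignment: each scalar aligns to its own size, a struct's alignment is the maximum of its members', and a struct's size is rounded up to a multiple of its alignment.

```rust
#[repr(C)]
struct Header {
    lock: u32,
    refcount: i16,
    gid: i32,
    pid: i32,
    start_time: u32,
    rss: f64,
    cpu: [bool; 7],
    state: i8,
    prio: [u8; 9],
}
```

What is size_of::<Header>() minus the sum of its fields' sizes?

13

@0: lock [4B, align 4] → 4
@4: refcount [2B, align 2] → 6
+2 pad (align 4)
@8: gid [4B, align 4] → 12
@12: pid [4B, align 4] → 16
@16: start_time [4B, align 4] → 20
+4 pad (align 8)
@24: rss [8B, align 8] → 32
@32: cpu [7B, align 1] → 39
@39: state [1B, align 1] → 40
@40: prio [9B, align 1] → 49
+7 tail pad (align 8)
size 56, align 8
data bytes 43, size 56 → padding 13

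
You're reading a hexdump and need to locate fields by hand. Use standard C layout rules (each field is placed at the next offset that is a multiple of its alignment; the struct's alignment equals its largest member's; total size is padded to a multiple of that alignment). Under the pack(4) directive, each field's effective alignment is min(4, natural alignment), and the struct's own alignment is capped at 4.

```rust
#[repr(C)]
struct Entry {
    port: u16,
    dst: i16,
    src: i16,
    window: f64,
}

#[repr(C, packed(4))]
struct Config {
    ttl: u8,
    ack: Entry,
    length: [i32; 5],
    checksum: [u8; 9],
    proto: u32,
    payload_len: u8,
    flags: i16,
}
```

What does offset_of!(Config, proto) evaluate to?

52

Entry: port at 0 (size 2, align 2) → ends 2; dst at 2 (size 2, align 2) → ends 4; src at 4 (size 2, align 2) → ends 6; pad 2 to align 8 for window; window at 8 (size 8, align 8) → ends 16; total 16 bytes, alignment 8
ttl at 0 (size 1, align 1) → ends 1
pad 3 to align 4 for ack
ack at 4 (size 16, align 4) → ends 20
length at 20 (size 20, align 4) → ends 40
checksum at 40 (size 9, align 1) → ends 49
pad 3 to align 4 for proto
proto at 52 (size 4, align 4) → ends 56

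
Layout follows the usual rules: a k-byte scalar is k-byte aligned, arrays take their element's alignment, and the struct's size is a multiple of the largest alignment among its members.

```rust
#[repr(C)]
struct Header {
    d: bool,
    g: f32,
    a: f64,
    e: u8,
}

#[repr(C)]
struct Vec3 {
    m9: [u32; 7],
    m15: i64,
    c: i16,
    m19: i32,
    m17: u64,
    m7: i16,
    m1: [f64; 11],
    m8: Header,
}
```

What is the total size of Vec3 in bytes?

Header: 0..1  d  (1B, 1-aligned); 1..4  -- padding (3B); 4..8  g  (4B, 4-aligned); 8..16  a  (8B, 8-aligned); 16..17  e  (1B, 1-aligned); 17..24  -- tail padding (7B); sizeof = 24, alignof = 8
0..28  m9  (28B, 4-aligned)
28..32  -- padding (4B)
32..40  m15  (8B, 8-aligned)
40..42  c  (2B, 2-aligned)
42..44  -- padding (2B)
44..48  m19  (4B, 4-aligned)
48..56  m17  (8B, 8-aligned)
56..58  m7  (2B, 2-aligned)
58..64  -- padding (6B)
64..152  m1  (88B, 8-aligned)
152..176  m8  (24B, 8-aligned)
sizeof = 176, alignof = 8

176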